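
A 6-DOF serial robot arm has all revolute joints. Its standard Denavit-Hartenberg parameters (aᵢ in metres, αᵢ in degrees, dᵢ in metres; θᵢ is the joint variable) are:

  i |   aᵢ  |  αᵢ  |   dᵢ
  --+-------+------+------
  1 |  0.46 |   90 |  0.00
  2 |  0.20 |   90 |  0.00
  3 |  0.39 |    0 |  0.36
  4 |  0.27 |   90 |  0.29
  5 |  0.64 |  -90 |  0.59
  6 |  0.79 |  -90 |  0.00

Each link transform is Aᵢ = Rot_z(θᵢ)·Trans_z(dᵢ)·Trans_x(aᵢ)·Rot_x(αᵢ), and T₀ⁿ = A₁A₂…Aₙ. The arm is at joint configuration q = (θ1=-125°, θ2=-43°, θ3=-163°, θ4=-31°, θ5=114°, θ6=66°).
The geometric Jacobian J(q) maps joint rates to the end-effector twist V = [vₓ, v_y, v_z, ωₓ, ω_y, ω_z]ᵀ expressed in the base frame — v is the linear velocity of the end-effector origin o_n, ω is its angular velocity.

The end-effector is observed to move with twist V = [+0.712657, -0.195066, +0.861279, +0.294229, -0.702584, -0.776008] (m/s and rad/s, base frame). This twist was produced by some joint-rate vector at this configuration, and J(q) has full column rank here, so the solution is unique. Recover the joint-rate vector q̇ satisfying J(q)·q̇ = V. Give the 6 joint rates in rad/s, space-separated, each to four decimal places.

-0.5750 -0.4800 0.5910 -0.5160 -0.0540 0.5050

o_n = [0.5927, 0.3738, -1.0580]
J₁: ẑ×o_n = [-0.3738, 0.5927, 0.0000], ω = ẑ
J2: z=[-0.8192, 0.5736, 0.0000] o=[-0.2638, -0.3768, 0.0000] → [-0.6069, -0.8667, -1.1062, -0.8192, 0.5736, 0.0000]
J3: z=[0.3912, 0.5587, -0.7314] o=[-0.3477, -0.4966, -0.1364] → [0.1217, -0.3273, -0.1849, 0.3912, 0.5587, -0.7314]
J4: z=[0.3912, 0.5587, -0.7314] o=[0.0429, -0.1375, -0.1453] → [-0.1360, -0.0450, -0.1071, 0.3912, 0.5587, -0.7314]
J5: z=[-0.8963, 0.4116, -0.1650] o=[0.2128, 0.2190, -0.1788] → [-0.3364, -0.8508, -0.2952, -0.8963, 0.4116, -0.1650]
J6: z=[-0.3499, -0.8850, -0.3071] o=[-0.1417, 0.6010, -0.8760] → [0.0914, -0.2892, 0.7294, -0.3499, -0.8850, -0.3071]
q̇ = J⁺·V = [-0.5750, -0.4800, 0.5910, -0.5160, -0.0540, 0.5050]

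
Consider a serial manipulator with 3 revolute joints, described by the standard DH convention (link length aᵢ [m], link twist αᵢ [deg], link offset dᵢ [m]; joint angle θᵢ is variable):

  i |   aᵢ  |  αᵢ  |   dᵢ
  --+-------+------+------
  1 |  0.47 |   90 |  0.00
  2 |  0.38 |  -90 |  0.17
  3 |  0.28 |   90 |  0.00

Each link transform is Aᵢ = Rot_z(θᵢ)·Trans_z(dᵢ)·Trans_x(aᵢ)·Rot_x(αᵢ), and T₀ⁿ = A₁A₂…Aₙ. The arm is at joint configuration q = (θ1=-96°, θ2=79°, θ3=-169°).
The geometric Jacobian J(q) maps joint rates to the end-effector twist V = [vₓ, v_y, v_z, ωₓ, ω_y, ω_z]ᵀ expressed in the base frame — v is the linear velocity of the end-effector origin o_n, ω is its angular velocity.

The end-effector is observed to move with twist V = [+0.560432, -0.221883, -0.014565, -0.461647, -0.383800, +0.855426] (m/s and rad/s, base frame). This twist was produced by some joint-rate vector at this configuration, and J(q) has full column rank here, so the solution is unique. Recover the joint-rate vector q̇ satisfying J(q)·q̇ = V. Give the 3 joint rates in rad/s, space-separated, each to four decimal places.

o_n = [-0.2734, -0.4640, 0.1032]
J₁: ẑ×o_n = [0.4640, -0.2734, 0.0000], ω = ẑ
J2: z=[-0.9945, 0.1045, 0.0000] o=[-0.0491, -0.4674, 0.0000] → [0.0108, 0.1026, 0.0201, -0.9945, 0.1045, 0.0000]
J3: z=[0.1026, 0.9762, 0.1908] o=[-0.2258, -0.5218, 0.3730] → [-0.2744, 0.0186, 0.0524, 0.1026, 0.9762, 0.1908]
q̇ = J⁺·V = [0.9390, 0.4190, -0.4380]

0.9390 0.4190 -0.4380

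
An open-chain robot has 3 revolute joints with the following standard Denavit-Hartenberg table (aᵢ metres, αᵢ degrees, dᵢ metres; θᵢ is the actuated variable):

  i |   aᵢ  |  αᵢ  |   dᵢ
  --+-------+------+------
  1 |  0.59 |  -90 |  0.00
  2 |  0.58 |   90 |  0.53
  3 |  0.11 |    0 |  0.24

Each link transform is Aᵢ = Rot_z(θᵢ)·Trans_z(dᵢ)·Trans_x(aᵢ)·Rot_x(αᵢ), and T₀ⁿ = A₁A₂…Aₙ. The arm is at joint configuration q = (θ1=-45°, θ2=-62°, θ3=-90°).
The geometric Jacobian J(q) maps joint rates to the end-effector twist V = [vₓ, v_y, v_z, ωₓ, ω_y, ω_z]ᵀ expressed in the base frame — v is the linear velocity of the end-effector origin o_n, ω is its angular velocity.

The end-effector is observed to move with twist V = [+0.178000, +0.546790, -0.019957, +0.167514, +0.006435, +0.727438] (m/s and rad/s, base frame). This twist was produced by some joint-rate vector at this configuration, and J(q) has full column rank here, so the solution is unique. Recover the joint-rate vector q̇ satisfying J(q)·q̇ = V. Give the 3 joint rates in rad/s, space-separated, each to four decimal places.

0.7880 0.1230 -0.1290

o_n = [0.7569, -0.1629, 0.6248]
J₁: ẑ×o_n = [0.1629, 0.7569, -0.0000], ω = ẑ
J2: z=[0.7071, 0.7071, 0.0000] o=[0.4172, -0.4172, 0.0000] → [0.4418, -0.4418, -0.0604, 0.7071, 0.7071, 0.0000]
J3: z=[-0.6243, 0.6243, 0.4695] o=[0.9845, -0.2350, 0.5121] → [0.0365, -0.0365, 0.0971, -0.6243, 0.6243, 0.4695]
q̇ = J⁺·V = [0.7880, 0.1230, -0.1290]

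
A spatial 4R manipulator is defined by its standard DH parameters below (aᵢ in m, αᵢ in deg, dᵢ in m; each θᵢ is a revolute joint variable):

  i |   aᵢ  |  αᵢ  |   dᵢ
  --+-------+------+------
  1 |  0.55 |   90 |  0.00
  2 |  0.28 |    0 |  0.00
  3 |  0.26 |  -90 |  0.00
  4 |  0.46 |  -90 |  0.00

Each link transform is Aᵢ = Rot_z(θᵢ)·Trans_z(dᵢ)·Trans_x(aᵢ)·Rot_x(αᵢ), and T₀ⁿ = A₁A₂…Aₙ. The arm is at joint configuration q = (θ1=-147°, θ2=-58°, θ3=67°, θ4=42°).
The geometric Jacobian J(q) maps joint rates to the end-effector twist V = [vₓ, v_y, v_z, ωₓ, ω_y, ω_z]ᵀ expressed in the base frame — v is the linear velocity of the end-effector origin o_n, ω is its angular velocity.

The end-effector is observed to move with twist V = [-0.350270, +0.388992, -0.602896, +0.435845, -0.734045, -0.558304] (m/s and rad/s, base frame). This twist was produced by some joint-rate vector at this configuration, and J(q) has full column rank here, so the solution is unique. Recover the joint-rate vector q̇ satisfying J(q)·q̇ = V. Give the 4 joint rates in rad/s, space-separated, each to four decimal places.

-0.3420 -0.7170 -0.1360 -0.2190

o_n = [-0.9166, -0.9623, -0.1433]
J₁: ẑ×o_n = [0.9623, -0.9166, 0.0000], ω = ẑ
J2: z=[-0.5446, 0.8387, 0.0000] o=[-0.4613, -0.2996, 0.0000] → [-0.1202, -0.0780, 0.7428, -0.5446, 0.8387, 0.0000]
J3: z=[-0.5446, 0.8387, 0.0000] o=[-0.5857, -0.3804, -0.2375] → [0.0790, 0.0513, 0.5944, -0.5446, 0.8387, 0.0000]
J4: z=[0.1312, 0.0852, 0.9877] o=[-0.8011, -0.5202, -0.1968] → [0.4411, -0.1211, -0.0482, 0.1312, 0.0852, 0.9877]
q̇ = J⁺·V = [-0.3420, -0.7170, -0.1360, -0.2190]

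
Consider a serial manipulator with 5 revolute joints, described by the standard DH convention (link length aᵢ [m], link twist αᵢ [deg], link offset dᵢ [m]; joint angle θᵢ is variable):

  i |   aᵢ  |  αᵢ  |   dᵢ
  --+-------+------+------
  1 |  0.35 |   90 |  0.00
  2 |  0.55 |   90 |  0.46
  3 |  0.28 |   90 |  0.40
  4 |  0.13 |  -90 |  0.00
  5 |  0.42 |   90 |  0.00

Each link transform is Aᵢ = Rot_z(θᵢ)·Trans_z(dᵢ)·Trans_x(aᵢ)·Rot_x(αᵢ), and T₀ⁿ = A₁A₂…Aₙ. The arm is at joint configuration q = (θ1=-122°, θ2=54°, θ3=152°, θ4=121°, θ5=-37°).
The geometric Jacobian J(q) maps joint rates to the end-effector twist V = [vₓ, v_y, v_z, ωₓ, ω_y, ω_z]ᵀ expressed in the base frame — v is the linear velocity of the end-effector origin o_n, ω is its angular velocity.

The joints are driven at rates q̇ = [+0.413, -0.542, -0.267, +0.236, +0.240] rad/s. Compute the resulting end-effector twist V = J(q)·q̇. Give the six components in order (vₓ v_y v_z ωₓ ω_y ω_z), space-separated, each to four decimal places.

o_n = [-1.3206, -0.7885, 0.0426]
J₁: ẑ×o_n = [0.7885, -1.3206, 0.0000], ω = ẑ
J2: z=[-0.8480, 0.5299, 0.0000] o=[-0.1855, -0.2968, 0.0000] → [0.0226, 0.0361, 1.0185, -0.8480, 0.5299, 0.0000]
J3: z=[-0.4287, -0.6861, -0.5878] o=[-0.7469, -0.3272, 0.4450] → [0.0049, 0.1647, -0.1959, -0.4287, -0.6861, -0.5878]
J4: z=[-0.8950, 0.2339, 0.3798] o=[-0.9528, -0.4088, 0.0098] → [0.1519, -0.1104, 0.4259, -0.8950, 0.2339, 0.3798]
J5: z=[0.3263, -0.2371, 0.9150] o=[-0.9924, -0.5313, -0.0078] → [0.2234, -0.3168, -0.1618, 0.3263, -0.2371, 0.9150]
V = J·q̇ = [0.4016, -0.7110, -0.4380, 0.4412, -0.1058, 0.8792]

0.4016 -0.7110 -0.4380 0.4412 -0.1058 0.8792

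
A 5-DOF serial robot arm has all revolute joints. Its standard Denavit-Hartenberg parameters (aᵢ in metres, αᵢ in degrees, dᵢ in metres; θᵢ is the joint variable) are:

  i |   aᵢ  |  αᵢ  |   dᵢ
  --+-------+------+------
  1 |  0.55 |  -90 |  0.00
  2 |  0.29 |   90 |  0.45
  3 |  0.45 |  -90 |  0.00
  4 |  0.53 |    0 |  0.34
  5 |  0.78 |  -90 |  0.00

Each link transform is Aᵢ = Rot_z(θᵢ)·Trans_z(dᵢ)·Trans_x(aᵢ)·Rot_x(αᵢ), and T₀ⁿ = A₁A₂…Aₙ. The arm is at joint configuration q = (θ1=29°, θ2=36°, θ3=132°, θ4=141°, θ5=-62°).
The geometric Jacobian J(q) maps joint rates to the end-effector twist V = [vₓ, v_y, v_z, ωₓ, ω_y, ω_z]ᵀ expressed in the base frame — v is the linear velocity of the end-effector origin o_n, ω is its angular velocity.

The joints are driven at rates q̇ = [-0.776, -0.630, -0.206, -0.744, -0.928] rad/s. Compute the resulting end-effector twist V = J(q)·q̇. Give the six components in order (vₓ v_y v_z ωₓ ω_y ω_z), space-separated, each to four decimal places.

-0.7105 1.1420 0.1135 0.5363 0.8561 -1.6730

o_n = [-0.3214, 0.2351, -0.8377]
J₁: ẑ×o_n = [-0.2351, -0.3214, 0.0000], ω = ẑ
J2: z=[-0.4848, 0.8746, 0.0000] o=[0.4810, 0.2666, 0.0000] → [-0.7327, -0.4061, 0.7171, -0.4848, 0.8746, 0.0000]
J3: z=[0.5141, 0.2850, 0.8090] o=[0.4681, 0.7740, -0.1705] → [0.2458, -0.2957, -0.0521, 0.5141, 0.2850, 0.8090]
J4: z=[-0.2014, -0.8767, 0.4368] o=[0.0929, 0.9484, 0.0065] → [1.0517, -0.3510, -0.2195, -0.2014, -0.8767, 0.4368]
J5: z=[-0.2014, -0.8767, 0.4368] o=[0.1963, 0.3956, -0.2768] → [0.5619, -0.3391, -0.4215, -0.2014, -0.8767, 0.4368]
V = J·q̇ = [-0.7105, 1.1420, 0.1135, 0.5363, 0.8561, -1.6730]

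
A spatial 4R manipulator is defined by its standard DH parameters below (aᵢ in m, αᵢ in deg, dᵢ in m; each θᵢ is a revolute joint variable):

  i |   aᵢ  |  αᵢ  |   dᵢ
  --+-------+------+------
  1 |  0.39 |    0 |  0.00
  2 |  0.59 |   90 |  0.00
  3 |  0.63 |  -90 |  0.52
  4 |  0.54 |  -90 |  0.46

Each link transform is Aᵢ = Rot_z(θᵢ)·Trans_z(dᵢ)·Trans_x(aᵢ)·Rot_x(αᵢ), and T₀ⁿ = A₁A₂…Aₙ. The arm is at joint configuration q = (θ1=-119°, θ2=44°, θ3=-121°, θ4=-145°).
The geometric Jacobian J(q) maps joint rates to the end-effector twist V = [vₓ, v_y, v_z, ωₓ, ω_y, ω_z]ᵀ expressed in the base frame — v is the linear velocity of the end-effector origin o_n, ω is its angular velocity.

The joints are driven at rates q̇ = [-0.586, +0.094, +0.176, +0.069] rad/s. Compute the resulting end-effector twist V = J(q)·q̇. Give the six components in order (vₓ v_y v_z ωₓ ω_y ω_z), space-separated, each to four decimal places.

o_n = [-0.7608, -1.4133, -0.3978]
J₁: ẑ×o_n = [1.4133, -0.7608, 0.0000], ω = ẑ
J2: z=[0.0000, 0.0000, 1.0000] o=[-0.1891, -0.3411, 0.0000] → [1.0722, -0.5717, 0.0000, 0.0000, 0.0000, 1.0000]
J3: z=[-0.9659, -0.2588, 0.0000] o=[-0.0364, -0.9110, 0.0000] → [0.1030, -0.3842, 0.2976, -0.9659, -0.2588, 0.0000]
J4: z=[0.2219, -0.8280, -0.5150] o=[-0.6226, -0.7322, -0.5400] → [-0.4686, 0.0396, -0.2655, 0.2219, -0.8280, -0.5150]
V = J·q̇ = [-0.7416, 0.3272, 0.0341, -0.1547, -0.1027, -0.5275]

-0.7416 0.3272 0.0341 -0.1547 -0.1027 -0.5275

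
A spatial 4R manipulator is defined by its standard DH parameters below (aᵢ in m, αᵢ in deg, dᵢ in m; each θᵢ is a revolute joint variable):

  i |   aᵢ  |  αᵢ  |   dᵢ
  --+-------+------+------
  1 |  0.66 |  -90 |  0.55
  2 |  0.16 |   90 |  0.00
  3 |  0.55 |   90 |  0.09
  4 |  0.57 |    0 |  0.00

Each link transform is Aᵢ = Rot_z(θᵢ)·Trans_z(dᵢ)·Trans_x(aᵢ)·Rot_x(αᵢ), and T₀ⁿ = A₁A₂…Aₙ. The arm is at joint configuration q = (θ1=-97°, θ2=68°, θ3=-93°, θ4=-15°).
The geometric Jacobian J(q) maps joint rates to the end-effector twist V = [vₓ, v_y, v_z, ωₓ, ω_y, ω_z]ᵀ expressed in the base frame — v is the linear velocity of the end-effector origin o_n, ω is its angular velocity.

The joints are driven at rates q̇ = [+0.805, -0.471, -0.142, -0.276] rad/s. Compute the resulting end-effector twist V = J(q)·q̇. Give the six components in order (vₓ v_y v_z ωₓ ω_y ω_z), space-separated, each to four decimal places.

o_n = [-1.1695, -0.5063, 0.4335]
J₁: ẑ×o_n = [0.5063, -1.1695, 0.0000], ω = ẑ
J2: z=[0.9925, -0.1219, 0.0000] o=[-0.0804, -0.6551, 0.5500] → [0.0142, 0.1156, 0.0150, 0.9925, -0.1219, 0.0000]
J3: z=[-0.1130, -0.9203, 0.3746] o=[-0.0877, -0.7146, 0.4017] → [-0.1073, -0.4016, -1.0190, -0.1130, -0.9203, 0.3746]
J4: z=[0.0975, 0.3649, 0.9259] o=[-0.6417, -0.7198, 0.4621] → [-0.2081, -0.4859, 0.2134, 0.0975, 0.3649, 0.9259]
V = J·q̇ = [0.4735, -0.8048, 0.0787, -0.4784, 0.0874, 0.4963]

0.4735 -0.8048 0.0787 -0.4784 0.0874 0.4963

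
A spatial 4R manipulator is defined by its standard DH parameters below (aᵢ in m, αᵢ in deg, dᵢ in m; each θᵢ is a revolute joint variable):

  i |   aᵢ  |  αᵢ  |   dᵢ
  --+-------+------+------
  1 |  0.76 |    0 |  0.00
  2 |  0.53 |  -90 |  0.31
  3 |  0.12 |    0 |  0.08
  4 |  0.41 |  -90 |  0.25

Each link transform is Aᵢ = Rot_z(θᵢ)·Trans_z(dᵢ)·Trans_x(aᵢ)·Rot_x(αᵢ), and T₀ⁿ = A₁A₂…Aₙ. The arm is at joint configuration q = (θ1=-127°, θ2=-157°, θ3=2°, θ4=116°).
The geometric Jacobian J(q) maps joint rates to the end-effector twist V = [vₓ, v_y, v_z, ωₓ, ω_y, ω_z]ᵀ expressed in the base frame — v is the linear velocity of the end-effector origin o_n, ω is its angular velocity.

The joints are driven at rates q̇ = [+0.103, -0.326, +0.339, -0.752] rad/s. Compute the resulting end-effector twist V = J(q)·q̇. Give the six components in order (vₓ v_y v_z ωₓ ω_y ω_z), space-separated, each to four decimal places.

0.2151 0.1433 -0.1202 0.4007 -0.0999 -0.2230

o_n = [-0.6669, -0.0833, -0.0562]
J₁: ẑ×o_n = [0.0833, -0.6669, 0.0000], ω = ẑ
J2: z=[0.0000, 0.0000, 1.0000] o=[-0.4574, -0.6070, 0.0000] → [-0.5237, -0.2095, 0.0000, 0.0000, 0.0000, 1.0000]
J3: z=[-0.9703, 0.2419, 0.0000] o=[-0.3292, -0.0927, 0.3100] → [-0.0886, -0.3553, 0.0726, -0.9703, 0.2419, 0.0000]
J4: z=[-0.9703, 0.2419, 0.0000] o=[-0.3778, 0.0430, 0.3058] → [-0.0876, -0.3513, 0.1925, -0.9703, 0.2419, 0.0000]
V = J·q̇ = [0.2151, 0.1433, -0.1202, 0.4007, -0.0999, -0.2230]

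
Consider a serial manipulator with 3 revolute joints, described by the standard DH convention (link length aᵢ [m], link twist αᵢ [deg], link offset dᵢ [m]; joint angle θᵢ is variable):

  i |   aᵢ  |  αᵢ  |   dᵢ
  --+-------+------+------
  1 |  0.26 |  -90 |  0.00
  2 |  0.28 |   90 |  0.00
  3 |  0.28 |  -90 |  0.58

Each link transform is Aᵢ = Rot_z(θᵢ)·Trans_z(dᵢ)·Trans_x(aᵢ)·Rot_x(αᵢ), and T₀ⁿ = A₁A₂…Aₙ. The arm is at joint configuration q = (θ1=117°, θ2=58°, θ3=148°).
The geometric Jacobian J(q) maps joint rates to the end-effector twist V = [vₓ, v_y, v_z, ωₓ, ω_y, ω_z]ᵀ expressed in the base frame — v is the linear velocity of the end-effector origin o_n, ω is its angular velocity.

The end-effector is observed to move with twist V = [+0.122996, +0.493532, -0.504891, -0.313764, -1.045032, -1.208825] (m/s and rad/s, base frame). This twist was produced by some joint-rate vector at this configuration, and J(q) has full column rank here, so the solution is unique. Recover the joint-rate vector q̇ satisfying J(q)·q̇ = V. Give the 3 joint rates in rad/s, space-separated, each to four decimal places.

-0.7160 0.7540 -0.9300

o_n = [-0.4838, 0.6226, 0.2713]
J₁: ẑ×o_n = [-0.6226, -0.4838, 0.0000], ω = ẑ
J2: z=[-0.8910, -0.4540, 0.0000] o=[-0.1180, 0.2317, 0.0000] → [-0.1232, 0.2417, -0.5144, -0.8910, -0.4540, 0.0000]
J3: z=[-0.3850, 0.7556, 0.5299] o=[-0.1854, 0.3639, -0.2375] → [0.2473, 0.0377, 0.1258, -0.3850, 0.7556, 0.5299]
q̇ = J⁺·V = [-0.7160, 0.7540, -0.9300]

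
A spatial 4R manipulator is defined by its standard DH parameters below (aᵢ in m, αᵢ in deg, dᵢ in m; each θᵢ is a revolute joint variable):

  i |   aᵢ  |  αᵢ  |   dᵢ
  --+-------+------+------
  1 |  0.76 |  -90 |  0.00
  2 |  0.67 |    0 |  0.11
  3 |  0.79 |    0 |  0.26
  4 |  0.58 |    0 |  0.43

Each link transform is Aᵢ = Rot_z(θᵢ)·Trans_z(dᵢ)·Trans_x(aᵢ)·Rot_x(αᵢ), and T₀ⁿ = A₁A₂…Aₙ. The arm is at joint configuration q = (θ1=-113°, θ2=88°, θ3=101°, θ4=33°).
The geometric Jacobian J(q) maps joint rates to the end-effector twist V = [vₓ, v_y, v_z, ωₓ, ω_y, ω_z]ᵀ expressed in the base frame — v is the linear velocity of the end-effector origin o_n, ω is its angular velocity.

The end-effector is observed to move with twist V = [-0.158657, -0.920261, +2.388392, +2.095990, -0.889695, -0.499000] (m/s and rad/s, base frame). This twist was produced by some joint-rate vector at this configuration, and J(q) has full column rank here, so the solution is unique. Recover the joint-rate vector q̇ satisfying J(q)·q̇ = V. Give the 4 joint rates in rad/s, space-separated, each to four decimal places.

o_n = [0.9036, 0.0813, -0.1579]
J₁: ẑ×o_n = [-0.0813, 0.9036, 0.0000], ω = ẑ
J2: z=[0.9205, -0.3907, 0.0000] o=[-0.2970, -0.6996, 0.0000] → [0.0617, 0.1454, 1.1879, 0.9205, -0.3907, 0.0000]
J3: z=[0.9205, -0.3907, 0.0000] o=[-0.2048, -0.7641, -0.6696] → [-0.1999, -0.4710, 1.2113, 0.9205, -0.3907, 0.0000]
J4: z=[0.9205, -0.3907, 0.0000] o=[0.3394, -0.1474, -0.5460] → [-0.1516, -0.3572, 0.4310, 0.9205, -0.3907, 0.0000]
q̇ = J⁺·V = [-0.4990, 0.8960, 0.9340, 0.4470]

-0.4990 0.8960 0.9340 0.4470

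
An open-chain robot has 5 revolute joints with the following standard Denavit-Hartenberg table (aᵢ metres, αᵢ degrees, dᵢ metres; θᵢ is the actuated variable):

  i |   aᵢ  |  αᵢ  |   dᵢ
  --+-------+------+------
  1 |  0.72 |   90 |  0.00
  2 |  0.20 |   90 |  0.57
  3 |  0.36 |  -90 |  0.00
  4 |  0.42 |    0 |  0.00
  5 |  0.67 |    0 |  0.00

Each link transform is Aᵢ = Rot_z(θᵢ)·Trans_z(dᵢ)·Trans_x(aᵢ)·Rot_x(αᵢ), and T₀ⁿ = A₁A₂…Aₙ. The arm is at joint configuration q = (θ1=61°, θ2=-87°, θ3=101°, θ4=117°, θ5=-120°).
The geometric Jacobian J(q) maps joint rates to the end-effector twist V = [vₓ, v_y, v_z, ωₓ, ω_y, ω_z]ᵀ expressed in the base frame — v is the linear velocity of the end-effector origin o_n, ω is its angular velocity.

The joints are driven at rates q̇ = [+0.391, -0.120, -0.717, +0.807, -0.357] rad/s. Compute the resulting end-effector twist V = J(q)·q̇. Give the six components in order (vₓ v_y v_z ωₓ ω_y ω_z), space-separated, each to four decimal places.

-0.1578 0.9138 -0.6770 0.1559 0.7058 0.8697

o_n = [1.7326, 0.2524, -0.0222]
J₁: ẑ×o_n = [-0.2524, 1.7326, 0.0000], ω = ẑ
J2: z=[0.8746, -0.4848, 0.0000] o=[0.3491, 0.6297, 0.0000] → [0.0108, 0.0194, 0.3408, 0.8746, -0.4848, 0.0000]
J3: z=[-0.4841, -0.8734, -0.0523] o=[0.8527, 0.3625, -0.1997] → [-0.1608, 0.0399, 0.8219, -0.4841, -0.8734, -0.0523]
J4: z=[-0.1918, 0.0476, 0.9803] o=[1.1600, 0.1881, -0.1311] → [-0.0579, 0.5822, -0.0396, -0.1918, 0.0476, 0.9803]
J5: z=[-0.1918, 0.0476, 0.9803] o=[1.1784, 0.6073, -0.1479] → [0.3539, 0.5674, 0.0417, -0.1918, 0.0476, 0.9803]
V = J·q̇ = [-0.1578, 0.9138, -0.6770, 0.1559, 0.7058, 0.8697]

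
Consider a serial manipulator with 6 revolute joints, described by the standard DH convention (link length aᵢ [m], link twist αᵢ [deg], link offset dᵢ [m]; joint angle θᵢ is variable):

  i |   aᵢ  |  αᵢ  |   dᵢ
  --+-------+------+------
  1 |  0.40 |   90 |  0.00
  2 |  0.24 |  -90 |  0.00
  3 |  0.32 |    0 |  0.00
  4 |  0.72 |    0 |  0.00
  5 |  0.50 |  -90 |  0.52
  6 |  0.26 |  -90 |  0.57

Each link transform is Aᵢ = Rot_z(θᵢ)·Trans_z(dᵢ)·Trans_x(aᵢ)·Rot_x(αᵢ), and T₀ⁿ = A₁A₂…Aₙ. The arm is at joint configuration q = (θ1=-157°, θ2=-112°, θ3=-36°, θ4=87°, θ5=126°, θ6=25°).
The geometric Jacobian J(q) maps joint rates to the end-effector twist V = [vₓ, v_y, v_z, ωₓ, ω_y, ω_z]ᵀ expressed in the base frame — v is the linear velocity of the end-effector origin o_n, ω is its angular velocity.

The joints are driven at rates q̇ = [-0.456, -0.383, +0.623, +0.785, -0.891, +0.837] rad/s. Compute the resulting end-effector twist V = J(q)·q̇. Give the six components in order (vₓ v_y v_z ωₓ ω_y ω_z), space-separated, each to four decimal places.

0.2752 0.0348 0.2374 -0.6333 0.2231 -0.6091

o_n = [-0.7158, -0.1308, -0.3275]
J₁: ẑ×o_n = [0.1308, -0.7158, 0.0000], ω = ẑ
J2: z=[-0.3907, 0.9205, 0.0000] o=[-0.3682, -0.1563, 0.0000] → [-0.3015, -0.1280, 0.3100, -0.3907, 0.9205, 0.0000]
J3: z=[-0.8535, -0.3623, -0.3746] o=[-0.2854, -0.1212, -0.2225] → [0.0344, 0.0716, -0.1477, -0.8535, -0.3623, -0.3746]
J4: z=[-0.8535, -0.3623, -0.3746] o=[-0.2697, 0.0899, -0.4626] → [-0.1316, 0.2824, 0.0267, -0.8535, -0.3623, -0.3746]
J5: z=[-0.8535, -0.3623, -0.3746] o=[0.1052, -0.3589, -0.8827] → [-0.1157, 0.7814, -0.4921, -0.8535, -0.3623, -0.3746]
J6: z=[-0.4082, 0.9116, 0.0485] o=[-0.5006, -0.6444, -0.6145] → [0.2367, 0.1067, -0.0135, -0.4082, 0.9116, 0.0485]
V = J·q̇ = [0.2752, 0.0348, 0.2374, -0.6333, 0.2231, -0.6091]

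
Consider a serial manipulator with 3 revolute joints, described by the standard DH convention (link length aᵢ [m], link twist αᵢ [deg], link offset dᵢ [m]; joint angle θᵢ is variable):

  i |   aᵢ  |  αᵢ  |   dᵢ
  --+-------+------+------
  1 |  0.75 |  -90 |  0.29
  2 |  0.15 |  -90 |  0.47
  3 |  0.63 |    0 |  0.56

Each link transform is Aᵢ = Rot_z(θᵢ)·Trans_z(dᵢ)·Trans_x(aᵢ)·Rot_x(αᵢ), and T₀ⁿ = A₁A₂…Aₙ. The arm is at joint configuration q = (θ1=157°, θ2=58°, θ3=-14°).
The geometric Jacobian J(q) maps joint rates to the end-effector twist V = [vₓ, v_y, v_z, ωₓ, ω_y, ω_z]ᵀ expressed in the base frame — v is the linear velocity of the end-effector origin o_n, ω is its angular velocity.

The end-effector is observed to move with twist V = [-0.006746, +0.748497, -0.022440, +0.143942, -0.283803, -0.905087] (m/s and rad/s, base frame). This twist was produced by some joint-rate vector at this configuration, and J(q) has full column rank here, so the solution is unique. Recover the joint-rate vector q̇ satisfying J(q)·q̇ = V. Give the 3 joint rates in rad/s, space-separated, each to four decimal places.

o_n = [-0.8678, -0.3078, -0.6524]
J₁: ẑ×o_n = [0.3078, -0.8678, 0.0000], ω = ẑ
J2: z=[-0.3907, -0.9205, 0.0000] o=[-0.6904, 0.2930, 0.2900] → [0.8674, -0.3682, 0.0715, -0.3907, -0.9205, 0.0000]
J3: z=[0.7806, -0.3314, -0.5299] o=[-0.9472, -0.1085, 0.1628] → [0.1645, 0.5942, -0.1293, 0.7806, -0.3314, -0.5299]
q̇ = J⁺·V = [-0.7530, 0.2050, 0.2870]

-0.7530 0.2050 0.2870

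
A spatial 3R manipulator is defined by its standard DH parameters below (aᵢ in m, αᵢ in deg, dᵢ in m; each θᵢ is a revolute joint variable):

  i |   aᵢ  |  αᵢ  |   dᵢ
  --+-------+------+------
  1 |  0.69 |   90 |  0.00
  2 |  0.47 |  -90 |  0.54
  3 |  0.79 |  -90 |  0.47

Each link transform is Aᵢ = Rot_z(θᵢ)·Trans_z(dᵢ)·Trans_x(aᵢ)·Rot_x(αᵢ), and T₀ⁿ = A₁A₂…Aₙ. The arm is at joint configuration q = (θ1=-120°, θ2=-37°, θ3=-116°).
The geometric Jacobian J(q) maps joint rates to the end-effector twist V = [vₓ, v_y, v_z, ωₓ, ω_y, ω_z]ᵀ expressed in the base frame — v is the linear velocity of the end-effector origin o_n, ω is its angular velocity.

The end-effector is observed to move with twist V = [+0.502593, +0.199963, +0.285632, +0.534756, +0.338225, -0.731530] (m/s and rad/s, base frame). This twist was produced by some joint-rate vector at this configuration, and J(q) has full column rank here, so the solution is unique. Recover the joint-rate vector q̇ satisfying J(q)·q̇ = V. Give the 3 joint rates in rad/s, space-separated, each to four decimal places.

0.0120 -0.2940 -0.9310

o_n = [-1.6184, -0.3030, 0.3009]
J₁: ẑ×o_n = [0.3030, -1.6184, 0.0000], ω = ẑ
J2: z=[-0.8660, 0.5000, 0.0000] o=[-0.3450, -0.5976, 0.0000] → [0.1505, 0.2606, 0.3816, -0.8660, 0.5000, 0.0000]
J3: z=[-0.3009, -0.5212, 0.7986] o=[-1.0003, -0.6526, -0.2829] → [-0.5835, -0.3179, -0.4273, -0.3009, -0.5212, 0.7986]
q̇ = J⁺·V = [0.0120, -0.2940, -0.9310]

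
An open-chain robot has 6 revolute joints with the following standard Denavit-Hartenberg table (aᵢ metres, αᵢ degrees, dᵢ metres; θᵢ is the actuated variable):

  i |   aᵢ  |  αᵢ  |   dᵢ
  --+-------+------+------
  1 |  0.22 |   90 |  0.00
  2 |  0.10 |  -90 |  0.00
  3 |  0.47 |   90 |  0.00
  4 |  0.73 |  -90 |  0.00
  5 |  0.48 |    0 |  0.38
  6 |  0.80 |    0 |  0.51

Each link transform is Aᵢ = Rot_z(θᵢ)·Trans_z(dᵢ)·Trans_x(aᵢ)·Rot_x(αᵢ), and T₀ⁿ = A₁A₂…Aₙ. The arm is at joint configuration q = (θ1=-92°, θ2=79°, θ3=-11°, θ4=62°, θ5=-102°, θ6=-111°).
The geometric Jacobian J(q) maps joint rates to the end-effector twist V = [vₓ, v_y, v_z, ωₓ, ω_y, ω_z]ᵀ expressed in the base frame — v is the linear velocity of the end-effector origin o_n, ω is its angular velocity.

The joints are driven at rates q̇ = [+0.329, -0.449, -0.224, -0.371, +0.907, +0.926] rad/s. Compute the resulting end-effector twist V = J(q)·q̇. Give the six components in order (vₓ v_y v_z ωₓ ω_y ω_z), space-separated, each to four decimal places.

-1.2759 0.1487 -0.0901 1.1532 0.8748 -1.0396

o_n = [0.0377, 0.1985, -0.1581]
J₁: ẑ×o_n = [-0.1985, 0.0377, 0.0000], ω = ẑ
J2: z=[-0.9994, 0.0349, 0.0000] o=[-0.0077, -0.2199, 0.0000] → [-0.0055, -0.1580, -0.4197, -0.9994, 0.0349, 0.0000]
J3: z=[0.0343, 0.9810, 0.1908] o=[-0.0083, -0.2389, 0.0982] → [-0.3348, 0.0176, -0.0302, 0.0343, 0.9810, 0.1908]
J4: z=[-0.9798, 0.0706, -0.1873] o=[-0.1010, -0.3238, 0.5511] → [0.0477, -0.7207, -0.5216, -0.9798, 0.0706, -0.1873]
J5: z=[0.1902, 0.6200, -0.7612] o=[-0.1466, 0.2467, 1.0043] → [-0.7572, 0.0809, -0.1234, 0.1902, 0.6200, -0.7612]
J6: z=[0.1902, 0.6200, -0.7612] o=[-0.5281, 0.4374, 0.5651] → [-0.6302, -0.2931, -0.3962, 0.1902, 0.6200, -0.7612]
V = J·q̇ = [-1.2759, 0.1487, -0.0901, 1.1532, 0.8748, -1.0396]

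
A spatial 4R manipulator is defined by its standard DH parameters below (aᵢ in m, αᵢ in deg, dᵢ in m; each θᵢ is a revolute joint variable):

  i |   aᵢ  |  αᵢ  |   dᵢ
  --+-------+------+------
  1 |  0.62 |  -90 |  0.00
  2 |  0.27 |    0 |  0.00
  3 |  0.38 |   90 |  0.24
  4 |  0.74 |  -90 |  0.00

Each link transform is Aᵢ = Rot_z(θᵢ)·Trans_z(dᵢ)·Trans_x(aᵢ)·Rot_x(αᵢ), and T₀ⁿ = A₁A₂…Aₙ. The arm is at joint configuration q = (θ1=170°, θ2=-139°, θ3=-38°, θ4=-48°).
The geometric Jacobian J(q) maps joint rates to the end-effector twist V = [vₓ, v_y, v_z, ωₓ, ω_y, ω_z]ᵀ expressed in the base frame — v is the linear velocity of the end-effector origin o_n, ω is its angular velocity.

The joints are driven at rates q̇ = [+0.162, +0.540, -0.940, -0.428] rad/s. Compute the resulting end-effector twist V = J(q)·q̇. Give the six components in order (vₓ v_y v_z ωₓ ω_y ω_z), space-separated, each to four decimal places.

o_n = [0.5046, 0.2257, 0.2229]
J₁: ẑ×o_n = [-0.2257, 0.5046, 0.0000], ω = ẑ
J2: z=[-0.1736, -0.9848, 0.0000] o=[-0.6106, 0.1077, 0.0000] → [-0.2196, 0.0387, 1.0777, -0.1736, -0.9848, 0.0000]
J3: z=[-0.1736, -0.9848, 0.0000] o=[-0.4099, 0.0723, 0.1771] → [-0.0451, 0.0080, 0.8740, -0.1736, -0.9848, 0.0000]
J4: z=[0.0515, -0.0091, -0.9986] o=[-0.0779, -0.2300, 0.1970] → [0.4548, -0.5830, 0.0288, 0.0515, -0.0091, -0.9986]
V = J·q̇ = [-0.3074, 0.3447, -0.2519, 0.0474, 0.3978, 0.5894]

-0.3074 0.3447 -0.2519 0.0474 0.3978 0.5894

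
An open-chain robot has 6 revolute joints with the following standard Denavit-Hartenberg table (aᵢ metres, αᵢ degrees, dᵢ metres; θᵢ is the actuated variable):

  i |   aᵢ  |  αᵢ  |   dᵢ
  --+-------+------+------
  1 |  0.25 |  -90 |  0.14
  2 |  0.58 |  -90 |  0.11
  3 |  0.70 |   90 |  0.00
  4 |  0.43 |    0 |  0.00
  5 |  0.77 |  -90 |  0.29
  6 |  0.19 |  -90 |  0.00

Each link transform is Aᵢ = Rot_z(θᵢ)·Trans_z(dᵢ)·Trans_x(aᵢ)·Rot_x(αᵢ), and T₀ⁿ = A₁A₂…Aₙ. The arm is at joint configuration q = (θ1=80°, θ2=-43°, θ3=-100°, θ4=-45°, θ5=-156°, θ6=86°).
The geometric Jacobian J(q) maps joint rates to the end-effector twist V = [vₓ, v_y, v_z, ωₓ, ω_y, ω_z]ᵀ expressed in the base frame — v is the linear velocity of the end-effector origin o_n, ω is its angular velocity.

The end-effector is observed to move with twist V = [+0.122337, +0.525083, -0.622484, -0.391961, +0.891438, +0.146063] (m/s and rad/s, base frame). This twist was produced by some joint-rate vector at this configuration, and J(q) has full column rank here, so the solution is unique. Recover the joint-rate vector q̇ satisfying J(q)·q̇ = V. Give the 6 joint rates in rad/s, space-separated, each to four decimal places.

o_n = [-0.2600, 0.6056, 0.4529]
J₁: ẑ×o_n = [-0.6056, -0.2600, 0.0000], ω = ẑ
J2: z=[-0.9848, 0.1736, 0.0000] o=[0.0434, 0.2462, 0.1400] → [0.0543, 0.3081, -0.3012, -0.9848, 0.1736, 0.0000]
J3: z=[0.1184, 0.6716, -0.7314] o=[0.0087, 0.6830, 0.5356] → [-0.1122, 0.2064, 0.1713, 0.1184, 0.6716, -0.7314]
J4: z=[0.0459, -0.7395, -0.6716] o=[-0.6856, 0.7152, 0.4527] → [-0.0738, -0.2858, 0.3096, 0.0459, -0.7395, -0.6716]
J5: z=[0.0459, -0.7395, -0.6716] o=[-1.0232, 0.5250, 0.6390] → [0.1918, -0.5040, 0.5680, 0.0459, -0.7395, -0.6716]
J6: z=[0.2449, -0.6435, 0.7252] o=[-0.2642, 0.4628, 0.3276] → [-0.1842, -0.0277, 0.0376, 0.2449, -0.6435, 0.7252]
q̇ = J⁺·V = [-0.2330, 0.1830, -0.2580, -0.0370, -0.8630, -0.5710]

-0.2330 0.1830 -0.2580 -0.0370 -0.8630 -0.5710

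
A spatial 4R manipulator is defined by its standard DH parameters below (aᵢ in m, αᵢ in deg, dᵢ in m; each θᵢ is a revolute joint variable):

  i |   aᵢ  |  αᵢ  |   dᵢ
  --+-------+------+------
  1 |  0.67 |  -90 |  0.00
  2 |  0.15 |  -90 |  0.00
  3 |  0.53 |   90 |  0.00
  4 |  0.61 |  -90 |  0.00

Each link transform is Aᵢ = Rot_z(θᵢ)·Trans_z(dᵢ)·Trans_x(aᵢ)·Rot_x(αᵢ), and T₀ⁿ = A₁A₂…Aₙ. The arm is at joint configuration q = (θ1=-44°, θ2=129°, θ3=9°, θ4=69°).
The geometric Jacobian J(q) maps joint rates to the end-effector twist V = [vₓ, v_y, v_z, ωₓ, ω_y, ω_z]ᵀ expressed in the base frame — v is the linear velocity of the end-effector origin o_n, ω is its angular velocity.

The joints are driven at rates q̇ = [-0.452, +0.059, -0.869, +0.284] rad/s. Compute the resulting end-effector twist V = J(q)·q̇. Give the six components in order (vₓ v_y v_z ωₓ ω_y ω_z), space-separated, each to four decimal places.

o_n = [-0.3204, 0.1466, -0.3328]
J₁: ẑ×o_n = [-0.1466, -0.3204, 0.0000], ω = ẑ
J2: z=[0.6947, 0.7193, 0.0000] o=[0.4820, -0.4654, 0.0000] → [-0.2394, 0.2312, 1.0023, 0.6947, 0.7193, 0.0000]
J3: z=[-0.5590, 0.5399, 0.6293] o=[0.4141, -0.3998, -0.1166] → [-0.4606, -0.5831, 0.0910, -0.5590, 0.5399, 0.6293]
J4: z=[0.6153, 0.7789, -0.1216] o=[0.1195, -0.2306, -0.5234] → [0.1943, -0.0638, 0.5747, 0.6153, 0.7789, -0.1216]
V = J·q̇ = [0.5076, 0.6470, 0.1433, 0.7015, -0.2055, -1.0334]

0.5076 0.6470 0.1433 0.7015 -0.2055 -1.0334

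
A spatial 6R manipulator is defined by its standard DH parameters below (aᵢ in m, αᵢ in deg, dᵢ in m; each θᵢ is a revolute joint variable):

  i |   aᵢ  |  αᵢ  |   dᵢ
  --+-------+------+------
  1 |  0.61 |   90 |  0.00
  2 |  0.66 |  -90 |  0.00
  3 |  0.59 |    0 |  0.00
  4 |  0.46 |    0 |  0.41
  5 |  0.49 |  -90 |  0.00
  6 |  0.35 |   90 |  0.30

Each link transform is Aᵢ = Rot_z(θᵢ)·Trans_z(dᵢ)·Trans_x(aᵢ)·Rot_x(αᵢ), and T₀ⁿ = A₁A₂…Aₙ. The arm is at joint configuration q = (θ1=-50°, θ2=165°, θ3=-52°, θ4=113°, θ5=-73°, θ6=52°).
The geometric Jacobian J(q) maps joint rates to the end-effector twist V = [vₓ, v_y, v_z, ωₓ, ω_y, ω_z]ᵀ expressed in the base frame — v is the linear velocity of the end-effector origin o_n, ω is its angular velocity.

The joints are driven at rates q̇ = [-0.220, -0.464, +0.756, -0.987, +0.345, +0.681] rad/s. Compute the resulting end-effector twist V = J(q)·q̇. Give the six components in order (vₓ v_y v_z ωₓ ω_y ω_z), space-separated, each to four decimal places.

o_n = [-0.8067, 1.0923, 0.3877]
J₁: ẑ×o_n = [-1.0923, -0.8067, 0.0000], ω = ẑ
J2: z=[-0.7660, -0.6428, 0.0000] o=[0.3921, -0.4673, 0.0000] → [-0.2492, 0.2970, -1.9653, -0.7660, -0.6428, 0.0000]
J3: z=[-0.1664, 0.1983, -0.9659] o=[-0.0177, 0.0211, 0.1708] → [1.0778, 0.7982, -0.0218, -0.1664, 0.1983, -0.9659]
J4: z=[-0.1664, 0.1983, -0.9659] o=[-0.5994, -0.0090, 0.2648] → [1.0882, 0.2207, -0.1421, -0.1664, 0.1983, -0.9659]
J5: z=[-0.1664, 0.1983, -0.9659] o=[-0.4978, 0.4959, -0.0735] → [0.6675, 0.3751, -0.0380, -0.1664, 0.1983, -0.9659]
J6: z=[0.6202, 0.7826, 0.0538] o=[-0.8735, 0.7851, 0.0506] → [0.2473, -0.2055, 0.1383, 0.6202, 0.7826, 0.0538]
V = J·q̇ = [0.4954, 0.4147, 1.1168, 0.7588, 0.8538, -0.2935]

0.4954 0.4147 1.1168 0.7588 0.8538 -0.2935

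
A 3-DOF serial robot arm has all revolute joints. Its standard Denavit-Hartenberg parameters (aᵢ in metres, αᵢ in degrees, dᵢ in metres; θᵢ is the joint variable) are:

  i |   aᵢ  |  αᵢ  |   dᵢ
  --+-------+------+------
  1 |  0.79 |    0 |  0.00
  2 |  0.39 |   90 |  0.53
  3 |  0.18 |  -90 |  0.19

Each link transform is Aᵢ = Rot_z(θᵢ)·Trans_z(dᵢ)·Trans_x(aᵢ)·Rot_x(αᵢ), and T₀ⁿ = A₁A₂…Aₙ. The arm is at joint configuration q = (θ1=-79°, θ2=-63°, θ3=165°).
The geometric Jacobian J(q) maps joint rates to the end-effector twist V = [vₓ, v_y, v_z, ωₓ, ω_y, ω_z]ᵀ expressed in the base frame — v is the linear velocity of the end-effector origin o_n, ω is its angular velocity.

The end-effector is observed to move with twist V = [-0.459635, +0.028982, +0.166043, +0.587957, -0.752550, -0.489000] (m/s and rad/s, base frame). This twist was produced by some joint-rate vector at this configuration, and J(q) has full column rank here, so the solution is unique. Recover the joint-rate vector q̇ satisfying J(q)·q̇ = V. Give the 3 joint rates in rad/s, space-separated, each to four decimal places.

o_n = [-0.1366, -0.7588, 0.5766]
J₁: ẑ×o_n = [0.7588, -0.1366, 0.0000], ω = ẑ
J2: z=[0.0000, 0.0000, 1.0000] o=[0.1507, -0.7755, 0.0000] → [-0.0167, -0.2873, 0.0000, 0.0000, 0.0000, 1.0000]
J3: z=[-0.6157, 0.7880, 0.0000] o=[-0.1566, -1.0156, 0.5300] → [0.0367, 0.0287, -0.1739, -0.6157, 0.7880, 0.0000]
q̇ = J⁺·V = [-0.5580, 0.0690, -0.9550]

-0.5580 0.0690 -0.9550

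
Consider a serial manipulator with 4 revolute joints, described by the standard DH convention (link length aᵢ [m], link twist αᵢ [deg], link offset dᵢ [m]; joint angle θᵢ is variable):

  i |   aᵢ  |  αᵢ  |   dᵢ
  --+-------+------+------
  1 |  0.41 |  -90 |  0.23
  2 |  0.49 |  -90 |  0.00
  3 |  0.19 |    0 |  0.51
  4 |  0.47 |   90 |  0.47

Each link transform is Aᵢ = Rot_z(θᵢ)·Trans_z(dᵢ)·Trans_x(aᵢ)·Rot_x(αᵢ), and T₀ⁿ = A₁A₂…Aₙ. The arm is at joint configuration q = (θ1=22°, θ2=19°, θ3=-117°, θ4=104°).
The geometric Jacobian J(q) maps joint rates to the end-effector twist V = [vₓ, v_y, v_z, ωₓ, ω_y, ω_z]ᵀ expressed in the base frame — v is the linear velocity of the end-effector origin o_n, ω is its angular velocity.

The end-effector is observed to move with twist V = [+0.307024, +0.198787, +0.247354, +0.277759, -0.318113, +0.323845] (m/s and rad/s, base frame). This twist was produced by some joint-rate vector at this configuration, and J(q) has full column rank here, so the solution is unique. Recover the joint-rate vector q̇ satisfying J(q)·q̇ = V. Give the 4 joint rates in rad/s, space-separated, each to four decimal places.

-0.0780 -0.3990 -0.6340 0.2090

o_n = [0.7367, 0.5943, -0.9771]
J₁: ẑ×o_n = [-0.5943, 0.7367, 0.0000], ω = ẑ
J2: z=[-0.3746, 0.9272, 0.0000] o=[0.3801, 0.1536, 0.2300] → [-1.1192, -0.4522, -0.4957, -0.3746, 0.9272, 0.0000]
J3: z=[-0.3019, -0.1220, -0.9455] o=[0.8097, 0.3271, 0.0705] → [0.3803, -0.2472, -0.0895, -0.3019, -0.1220, -0.9455]
J4: z=[-0.3019, -0.1220, -0.9455] o=[0.5167, 0.3914, -0.3837] → [0.2642, -0.3872, -0.0344, -0.3019, -0.1220, -0.9455]
q̇ = J⁺·V = [-0.0780, -0.3990, -0.6340, 0.2090]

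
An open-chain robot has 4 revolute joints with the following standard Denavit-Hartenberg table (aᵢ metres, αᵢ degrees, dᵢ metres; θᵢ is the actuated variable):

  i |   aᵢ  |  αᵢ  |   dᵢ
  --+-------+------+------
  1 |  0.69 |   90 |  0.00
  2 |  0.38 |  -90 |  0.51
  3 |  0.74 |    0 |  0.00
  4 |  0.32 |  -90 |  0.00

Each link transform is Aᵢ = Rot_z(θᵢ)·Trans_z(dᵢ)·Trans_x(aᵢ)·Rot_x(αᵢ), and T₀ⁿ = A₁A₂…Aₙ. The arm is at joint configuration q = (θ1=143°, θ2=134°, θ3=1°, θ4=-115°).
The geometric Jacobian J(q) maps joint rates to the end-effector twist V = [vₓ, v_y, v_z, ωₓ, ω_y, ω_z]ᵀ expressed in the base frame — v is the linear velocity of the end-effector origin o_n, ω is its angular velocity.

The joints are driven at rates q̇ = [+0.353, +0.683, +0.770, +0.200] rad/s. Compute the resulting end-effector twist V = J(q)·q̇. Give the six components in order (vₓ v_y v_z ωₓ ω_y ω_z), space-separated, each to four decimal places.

o_n = [0.4731, 0.6319, 0.7120]
J₁: ẑ×o_n = [-0.6319, 0.4731, 0.0000], ω = ẑ
J2: z=[0.6018, 0.7986, 0.0000] o=[-0.5511, 0.4153, 0.0000] → [0.5686, -0.4285, -0.6875, 0.6018, 0.7986, 0.0000]
J3: z=[0.5745, -0.4329, -0.6947] o=[-0.0333, 0.6637, 0.2733] → [-0.2119, -0.6038, 0.2010, 0.5745, -0.4329, -0.6947]
J4: z=[0.5745, -0.4329, -0.6947] o=[0.3694, 0.3441, 0.8056] → [0.2405, -0.0183, 0.2103, 0.5745, -0.4329, -0.6947]
V = J·q̇ = [0.0502, -0.5942, -0.2728, 0.9683, 0.1255, -0.3208]

0.0502 -0.5942 -0.2728 0.9683 0.1255 -0.3208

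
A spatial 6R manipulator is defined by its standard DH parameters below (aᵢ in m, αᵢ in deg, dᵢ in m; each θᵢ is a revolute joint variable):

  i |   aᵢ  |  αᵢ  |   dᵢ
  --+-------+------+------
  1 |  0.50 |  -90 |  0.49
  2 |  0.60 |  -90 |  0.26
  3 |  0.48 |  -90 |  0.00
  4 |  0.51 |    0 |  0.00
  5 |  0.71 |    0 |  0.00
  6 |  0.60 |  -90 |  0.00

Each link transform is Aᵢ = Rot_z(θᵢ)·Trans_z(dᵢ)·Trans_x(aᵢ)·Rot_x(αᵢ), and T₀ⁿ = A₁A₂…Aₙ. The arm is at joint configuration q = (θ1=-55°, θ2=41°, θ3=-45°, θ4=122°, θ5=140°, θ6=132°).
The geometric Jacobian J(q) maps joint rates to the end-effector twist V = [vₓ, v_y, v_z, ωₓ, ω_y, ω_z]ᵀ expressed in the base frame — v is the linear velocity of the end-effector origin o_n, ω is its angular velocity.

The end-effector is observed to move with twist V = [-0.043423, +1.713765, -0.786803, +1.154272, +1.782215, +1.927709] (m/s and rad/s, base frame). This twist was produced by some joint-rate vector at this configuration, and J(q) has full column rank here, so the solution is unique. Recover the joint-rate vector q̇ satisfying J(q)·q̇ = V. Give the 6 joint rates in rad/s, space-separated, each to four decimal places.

0.6220 0.5090 -0.4620 -0.5720 -0.9100 -0.5810

o_n = [1.3225, -0.6855, -0.1368]
J₁: ẑ×o_n = [0.6855, 1.3225, -0.0000], ω = ẑ
J2: z=[0.8192, 0.5736, 0.0000] o=[0.2868, -0.4096, 0.4900] → [-0.3595, 0.5135, -0.8201, 0.8192, 0.5736, 0.0000]
J3: z=[-0.3763, 0.5374, -0.7547] o=[0.7595, -0.6314, 0.0964] → [-0.1662, -0.5127, -0.2822, -0.3763, 0.5374, -0.7547]
J4: z=[-0.2731, -0.8427, -0.4639] o=[1.1845, -0.6465, -0.1263] → [-0.0092, -0.0669, 0.1270, -0.2731, -0.8427, -0.4639]
J5: z=[-0.2731, -0.8427, -0.4639] o=[1.1079, -0.8704, 0.3255] → [0.4754, -0.2258, 0.1303, -0.2731, -0.8427, -0.4639]
J6: z=[-0.2731, -0.8427, -0.4639] o=[0.7559, -0.4895, -0.1593] → [-0.1099, -0.2567, 0.5311, -0.2731, -0.8427, -0.4639]
q̇ = J⁺·V = [0.6220, 0.5090, -0.4620, -0.5720, -0.9100, -0.5810]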